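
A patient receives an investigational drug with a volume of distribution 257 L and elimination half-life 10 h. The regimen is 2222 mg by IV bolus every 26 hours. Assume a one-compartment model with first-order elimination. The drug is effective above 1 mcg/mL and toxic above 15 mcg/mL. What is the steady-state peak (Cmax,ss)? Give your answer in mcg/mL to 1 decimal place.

k = ln2/t½ = ln2/10 ≈ 0.069315 h⁻¹; fraction remaining f = e^(−kτ) = e^(−0.069315×26) ≈ 0.1649.
Accumulation ratio R = 1/(1 − f) ≈ 1/0.8351 ≈ 1.1975.
Single-dose peak C₀ = D/Vd = 2222/257 ≈ 8.646 mcg/mL.
Steady-state peak Cmax,ss = C₀·R ≈ 8.646 × 1.1975 ≈ 10.354 mcg/mL.
Peak 10.4 mcg/mL vs MTC 15 mcg/mL: below toxic threshold.

10.4 mcg/mL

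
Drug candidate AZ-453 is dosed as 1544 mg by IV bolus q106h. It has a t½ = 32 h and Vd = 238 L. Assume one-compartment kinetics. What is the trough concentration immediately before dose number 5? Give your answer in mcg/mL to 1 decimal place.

0.7 mcg/mL

f = (1/2)^(τ/t½) = (1/2)^(106/32) ≈ 0.1007.
C₀ = D/Vd = 1544/238 ≈ 6.487 mcg/mL.
Before the 5th dose, 4 doses have been given. Superposition: Cmin = C₀·(f + f² + … + f^4).
≈ 6.487 × (0.1007 + 0.0101 + 0.0010 + 0.0001) ≈ 6.487 × 0.1119 ≈ 0.726 mcg/mL.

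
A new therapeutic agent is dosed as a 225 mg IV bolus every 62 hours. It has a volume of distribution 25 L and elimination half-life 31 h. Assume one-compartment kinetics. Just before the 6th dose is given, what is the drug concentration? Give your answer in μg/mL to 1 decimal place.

3.0 μg/mL

f = (1/2)^(τ/t½) = (1/2)^(62/31) ≈ 0.2500.
C₀ = D/Vd = 225/25 ≈ 9.000 μg/mL.
Before the 6th dose, 5 doses have been given. Superposition: Cmin = C₀·(f + f² + … + f^5).
≈ 9.000 × (0.2500 + 0.0625 + 0.0156 + 0.0039 + 0.0010) ≈ 9.000 × 0.3330 ≈ 2.997 μg/mL.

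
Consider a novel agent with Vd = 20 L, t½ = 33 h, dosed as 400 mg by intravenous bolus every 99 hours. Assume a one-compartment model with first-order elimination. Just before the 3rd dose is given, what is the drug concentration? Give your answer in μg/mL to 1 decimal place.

2.8 μg/mL

f = (1/2)^(τ/t½) = (1/2)^(99/33) ≈ 0.1250.
C₀ = D/Vd = 400/20 ≈ 20.000 μg/mL.
Before the 3rd dose, 2 doses have been given. Superposition: Cmin = C₀·(f + f²).
≈ 20.000 × (0.1250 + 0.0156) ≈ 20.000 × 0.1406 ≈ 2.812 μg/mL.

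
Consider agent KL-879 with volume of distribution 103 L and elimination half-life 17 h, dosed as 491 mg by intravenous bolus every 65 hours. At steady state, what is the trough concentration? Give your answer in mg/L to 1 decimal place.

Over one 65-h interval, 65/17 ≈ 3.8235 half-lives elapse, leaving f ≈ 0.0706 of each dose.
Accumulation ratio R = 1/(1 − f) ≈ 1/0.9294 ≈ 1.0760.
Each bolus raises the concentration by D/Vd = 491/103 ≈ 4.767 mg/L.
Steady-state peak Cmax,ss = C₀·R ≈ 4.767 × 1.0760 ≈ 5.129 mg/L.
Steady-state trough Cmin,ss = Cmax,ss·f ≈ 5.129 × 0.0706 ≈ 0.362 mg/L.

0.4 mg/L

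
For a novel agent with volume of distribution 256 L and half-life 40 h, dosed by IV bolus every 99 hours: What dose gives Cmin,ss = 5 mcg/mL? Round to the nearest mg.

5836 mg

τ/t½ = 99/40 ≈ 2.475, so f = (1/2)^(99/40) ≈ 0.179867.
Cmin,ss = (D/Vd)·f/(1−f), so D = Cmin,ss·Vd·(1−f)/f.
D = 5 × 256 × (1−f)/f ≈ 5 × 256 × 4.55966 ≈ 5836.36 mg.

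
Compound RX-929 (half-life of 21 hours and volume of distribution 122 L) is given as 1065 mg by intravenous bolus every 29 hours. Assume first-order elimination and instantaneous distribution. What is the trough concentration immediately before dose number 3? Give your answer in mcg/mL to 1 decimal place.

f = (1/2)^(τ/t½) = (1/2)^(29/21) ≈ 0.3840.
C₀ = D/Vd = 1065/122 ≈ 8.730 mcg/mL.
Before the 3rd dose, 2 doses have been given. Superposition: Cmin = C₀·(f + f²).
≈ 8.730 × (0.3840 + 0.1475) ≈ 8.730 × 0.5315 ≈ 4.640 mcg/mL.

4.6 mcg/mL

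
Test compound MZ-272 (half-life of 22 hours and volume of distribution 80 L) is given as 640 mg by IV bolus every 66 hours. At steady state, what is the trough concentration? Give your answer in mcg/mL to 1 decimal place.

1.1 mcg/mL

τ = 66 h = 3 half-lives, so f = (1/2)^3 = 0.125.
Accumulation ratio R = 1/(1 − f) = 1/0.875 = 8/7.
Single-dose peak C₀ = D/Vd = 640/80 = 8 mcg/mL.
Steady-state peak Cmax,ss = C₀·R = 8 × 8/7 ≈ 9.143 mcg/mL.
Steady-state trough Cmin,ss = Cmax,ss·f ≈ 9.143 × 0.125 ≈ 1.143 mcg/mL.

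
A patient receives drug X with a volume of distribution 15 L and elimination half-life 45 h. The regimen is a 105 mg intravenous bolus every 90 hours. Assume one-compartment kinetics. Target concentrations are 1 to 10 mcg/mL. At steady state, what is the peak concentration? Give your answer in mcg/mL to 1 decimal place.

9.3 mcg/mL

The dosing interval is 2 half-lives, so f = 2^(−2) = 0.25.
At steady state, R = 1/(1 − 0.25) = 4/3.
Single-dose peak C₀ = D/Vd = 105/15 = 7 mcg/mL.
Steady-state peak Cmax,ss = C₀·R = 7 × 4/3 ≈ 9.333 mcg/mL.
Peak 9.3 mcg/mL vs MTC 10 mcg/mL: below toxic threshold.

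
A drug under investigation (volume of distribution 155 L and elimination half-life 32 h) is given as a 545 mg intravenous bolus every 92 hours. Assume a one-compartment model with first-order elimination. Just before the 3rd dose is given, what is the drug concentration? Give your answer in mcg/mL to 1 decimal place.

0.5 mcg/mL

f = (1/2)^(τ/t½) = (1/2)^(92/32) ≈ 0.1363.
C₀ = D/Vd = 545/155 ≈ 3.516 mcg/mL.
Before the 3rd dose, 2 doses have been given. Superposition: Cmin = C₀·(f + f²).
≈ 3.516 × (0.1363 + 0.0186) ≈ 3.516 × 0.1549 ≈ 0.545 mcg/mL.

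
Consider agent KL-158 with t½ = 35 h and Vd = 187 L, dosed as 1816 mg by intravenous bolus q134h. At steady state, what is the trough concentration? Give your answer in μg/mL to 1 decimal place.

k = ln2/t½ = ln2/35 ≈ 0.019804 h⁻¹; fraction remaining f = e^(−kτ) = e^(−0.019804×134) ≈ 0.0704.
Each bolus raises the concentration by D/Vd = 1816/187 ≈ 9.711 μg/mL.
Steady-state trough Cmin,ss = C₀·f/(1−f) ≈ 9.711 × 0.0704/0.9296 ≈ 0.735 μg/mL.

0.7 μg/mL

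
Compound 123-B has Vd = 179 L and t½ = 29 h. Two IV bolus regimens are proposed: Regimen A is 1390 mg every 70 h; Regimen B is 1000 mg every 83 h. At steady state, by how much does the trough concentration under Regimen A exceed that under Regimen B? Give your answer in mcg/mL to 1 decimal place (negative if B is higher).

Regimen A: f = (1/2)^(70/29) ≈ 0.1877; Cmin,ss = (1390/179)·f/(1−f) ≈ 1.794 mcg/mL.
Regimen B: f = (1/2)^(83/29) ≈ 0.1375; Cmin,ss = (1000/179)·f/(1−f) ≈ 0.891 mcg/mL.
Difference ≈ 1.794 − 0.891 ≈ 0.903 mcg/mL.

0.9 mcg/mL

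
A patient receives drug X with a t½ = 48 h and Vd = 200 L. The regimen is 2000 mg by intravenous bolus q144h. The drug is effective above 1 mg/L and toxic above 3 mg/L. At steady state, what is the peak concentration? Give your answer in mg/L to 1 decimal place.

τ = 144 h = 3 half-lives, so f = (1/2)^3 = 0.125.
Accumulation ratio R = 1/(1 − f) = 1/0.875 = 8/7.
Single-dose peak C₀ = D/Vd = 2000/200 = 10 mg/L.
Steady-state peak Cmax,ss = C₀·R = 10 × 8/7 ≈ 11.429 mg/L.
Peak 11.4 mg/L vs MTC 3 mg/L: exceeds toxic threshold.

11.4 mg/L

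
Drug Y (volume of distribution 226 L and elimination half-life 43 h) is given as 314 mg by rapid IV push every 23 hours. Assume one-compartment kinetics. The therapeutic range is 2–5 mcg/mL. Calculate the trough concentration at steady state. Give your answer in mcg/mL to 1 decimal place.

k = ln2/t½ = ln2/43 ≈ 0.016120 h⁻¹; fraction remaining f = e^(−kτ) = e^(−0.016120×23) ≈ 0.6902.
Each bolus raises the concentration by D/Vd = 314/226 ≈ 1.389 mcg/mL.
Steady-state trough Cmin,ss = C₀·f/(1−f) ≈ 1.389 × 0.6902/0.3098 ≈ 3.095 mcg/mL.
Trough 3.1 mcg/mL vs MEC 2 mcg/mL: adequate.

3.1 mcg/mL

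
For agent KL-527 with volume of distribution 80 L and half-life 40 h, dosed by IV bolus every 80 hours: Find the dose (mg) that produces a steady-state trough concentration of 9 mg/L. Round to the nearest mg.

2160 mg

τ/t½ = 80/40 ≈ 2, so f = (1/2)^(80/40) ≈ 0.250000.
Cmin,ss = (D/Vd)·f/(1−f), so D = Cmin,ss·Vd·(1−f)/f.
D = 9 × 80 × (1−f)/f ≈ 9 × 80 × 3.00000 ≈ 2160.00 mg.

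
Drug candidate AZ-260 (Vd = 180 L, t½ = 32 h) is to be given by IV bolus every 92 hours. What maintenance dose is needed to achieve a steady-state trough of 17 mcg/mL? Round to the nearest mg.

τ/t½ = 92/32 ≈ 2.875, so f = (1/2)^(92/32) ≈ 0.136313.
Cmin,ss = (D/Vd)·f/(1−f), so D = Cmin,ss·Vd·(1−f)/f.
D = 17 × 180 × (1−f)/f ≈ 17 × 180 × 6.33606 ≈ 19388.34 mg.

19388 mg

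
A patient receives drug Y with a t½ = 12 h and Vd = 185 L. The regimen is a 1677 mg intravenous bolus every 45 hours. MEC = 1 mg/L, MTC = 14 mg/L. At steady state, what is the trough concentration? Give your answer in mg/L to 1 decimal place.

Over one 45-h interval, 45/12 ≈ 3.75 half-lives elapse, leaving f ≈ 0.0743 of each dose.
Single-dose peak C₀ = D/Vd = 1677/185 ≈ 9.065 mg/L.
Steady-state trough Cmin,ss = C₀·f/(1−f) ≈ 9.065 × 0.0743/0.9257 ≈ 0.728 mg/L.
Trough 0.7 mg/L vs MEC 1 mg/L: subtherapeutic.

0.7 mg/L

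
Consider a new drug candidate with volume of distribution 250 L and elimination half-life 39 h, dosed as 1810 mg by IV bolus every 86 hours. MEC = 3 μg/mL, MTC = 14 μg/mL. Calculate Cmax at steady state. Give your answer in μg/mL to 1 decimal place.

9.2 μg/mL

k = ln2/t½ = ln2/39 ≈ 0.017773 h⁻¹; fraction remaining f = e^(−kτ) = e^(−0.017773×86) ≈ 0.2169.
At steady state, accumulation factor R = 1/(1 − e^(−kτ)) ≈ 1.2770.
Each bolus raises the concentration by D/Vd = 1810/250 ≈ 7.240 μg/mL.
Cmax,ss = C₀/(1 − f) ≈ 7.240/0.7831 ≈ 9.245 μg/mL.
Peak 9.2 μg/mL vs MTC 14 μg/mL: below toxic threshold.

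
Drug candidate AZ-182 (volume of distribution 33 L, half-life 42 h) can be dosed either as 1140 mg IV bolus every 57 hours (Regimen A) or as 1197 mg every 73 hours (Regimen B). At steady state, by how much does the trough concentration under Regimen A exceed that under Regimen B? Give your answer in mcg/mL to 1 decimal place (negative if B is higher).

6.6 mcg/mL

Regimen A: f = (1/2)^(57/42) ≈ 0.3904; Cmin,ss = (1140/33)·f/(1−f) ≈ 22.124 mcg/mL.
Regimen B: f = (1/2)^(73/42) ≈ 0.2998; Cmin,ss = (1197/33)·f/(1−f) ≈ 15.531 mcg/mL.
Difference ≈ 22.124 − 15.531 ≈ 6.593 mcg/mL.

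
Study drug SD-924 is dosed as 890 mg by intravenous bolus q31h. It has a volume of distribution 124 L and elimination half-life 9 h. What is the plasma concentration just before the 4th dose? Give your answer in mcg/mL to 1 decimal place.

f = (1/2)^(τ/t½) = (1/2)^(31/9) ≈ 0.0919.
C₀ = D/Vd = 890/124 ≈ 7.177 mcg/mL.
Before the 4th dose, 3 doses have been given. Superposition: Cmin = C₀·(f + f² + … + f^3).
≈ 7.177 × (0.0919 + 0.0084 + 0.0008) ≈ 7.177 × 0.1011 ≈ 0.726 mcg/mL.

0.7 mcg/mL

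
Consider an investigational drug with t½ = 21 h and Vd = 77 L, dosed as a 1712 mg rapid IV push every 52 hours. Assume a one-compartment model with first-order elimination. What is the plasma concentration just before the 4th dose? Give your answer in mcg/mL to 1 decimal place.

4.8 mcg/mL

f = (1/2)^(τ/t½) = (1/2)^(52/21) ≈ 0.1797.
C₀ = D/Vd = 1712/77 ≈ 22.234 mcg/mL.
Before the 4th dose, 3 doses have been given. Superposition: Cmin = C₀·(f + f² + … + f^3).
≈ 22.234 × (0.1797 + 0.0323 + 0.0058) ≈ 22.234 × 0.2178 ≈ 4.843 mcg/mL.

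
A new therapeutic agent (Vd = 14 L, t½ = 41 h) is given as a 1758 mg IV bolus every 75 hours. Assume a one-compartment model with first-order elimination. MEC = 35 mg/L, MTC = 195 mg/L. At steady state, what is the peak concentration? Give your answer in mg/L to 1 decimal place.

τ/t½ = 75/41 ≈ 1.8293, so fraction remaining f = (1/2)^(75/41) ≈ 0.2814.
At steady state, accumulation factor R = 1/(1 − e^(−kτ)) ≈ 1.3916.
Single-dose peak C₀ = D/Vd = 1758/14 ≈ 125.571 mg/L.
Steady-state peak Cmax,ss = C₀·R ≈ 125.571 × 1.3916 ≈ 174.745 mg/L.
Peak 174.7 mg/L vs MTC 195 mg/L: below toxic threshold.

174.7 mg/L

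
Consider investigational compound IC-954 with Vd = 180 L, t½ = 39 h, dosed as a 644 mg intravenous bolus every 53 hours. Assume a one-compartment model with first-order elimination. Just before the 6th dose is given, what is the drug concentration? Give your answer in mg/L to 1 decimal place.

f = (1/2)^(τ/t½) = (1/2)^(53/39) ≈ 0.3899.
C₀ = D/Vd = 644/180 ≈ 3.578 mg/L.
Before the 6th dose, 5 doses have been given. Superposition: Cmin = C₀·(f + f² + … + f^5).
≈ 3.578 × (0.3899 + 0.1520 + 0.0593 + 0.0231 + 0.0090) ≈ 3.578 × 0.6333 ≈ 2.266 mg/L.

2.3 mg/L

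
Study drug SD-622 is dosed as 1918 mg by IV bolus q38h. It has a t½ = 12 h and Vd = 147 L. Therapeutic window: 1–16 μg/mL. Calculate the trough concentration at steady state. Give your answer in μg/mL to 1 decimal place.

1.6 μg/mL

k = ln2/t½ = ln2/12 ≈ 0.057762 h⁻¹; fraction remaining f = e^(−kτ) = e^(−0.057762×38) ≈ 0.1114.
At steady state, accumulation factor R = 1/(1 − e^(−kτ)) ≈ 1.1254.
Each bolus raises the concentration by D/Vd = 1918/147 ≈ 13.048 μg/mL.
Steady-state peak Cmax,ss = C₀·R ≈ 13.048 × 1.1254 ≈ 14.684 μg/mL.
One interval later, Cmin,ss = Cmax,ss·e^(−kτ) ≈ 14.684 × 0.1114 ≈ 1.636 μg/mL.
Trough 1.6 μg/mL vs MEC 1 μg/mL: adequate.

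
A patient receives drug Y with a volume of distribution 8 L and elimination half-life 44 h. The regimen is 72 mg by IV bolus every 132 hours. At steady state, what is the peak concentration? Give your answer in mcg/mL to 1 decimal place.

10.3 mcg/mL

τ = 132 h = 3 half-lives, so f = (1/2)^3 = 0.125.
At steady state, R = 1/(1 − 0.125) = 8/7.
Single-dose peak C₀ = D/Vd = 72/8 = 9 mcg/mL.
Steady-state peak Cmax,ss = C₀·R = 9 × 8/7 ≈ 10.286 mcg/mL.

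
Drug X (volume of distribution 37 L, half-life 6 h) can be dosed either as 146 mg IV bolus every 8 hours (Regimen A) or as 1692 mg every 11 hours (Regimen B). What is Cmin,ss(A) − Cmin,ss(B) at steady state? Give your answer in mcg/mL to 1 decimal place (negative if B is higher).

Regimen A: f = (1/2)^(8/6) ≈ 0.3969; Cmin,ss = (146/37)·f/(1−f) ≈ 2.597 mcg/mL.
Regimen B: f = (1/2)^(11/6) ≈ 0.2806; Cmin,ss = (1692/37)·f/(1−f) ≈ 17.837 mcg/mL.
Difference ≈ 2.597 − 17.837 ≈ -15.240 mcg/mL.

-15.2 mcg/mL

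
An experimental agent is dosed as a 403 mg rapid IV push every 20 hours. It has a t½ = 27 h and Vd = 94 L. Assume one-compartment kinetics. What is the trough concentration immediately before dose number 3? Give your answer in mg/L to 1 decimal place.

4.1 mg/L

f = (1/2)^(τ/t½) = (1/2)^(20/27) ≈ 0.5984.
C₀ = D/Vd = 403/94 ≈ 4.287 mg/L.
Before the 3rd dose, 2 doses have been given. Superposition: Cmin = C₀·(f + f²).
≈ 4.287 × (0.5984 + 0.3581) ≈ 4.287 × 0.9565 ≈ 4.101 mg/L.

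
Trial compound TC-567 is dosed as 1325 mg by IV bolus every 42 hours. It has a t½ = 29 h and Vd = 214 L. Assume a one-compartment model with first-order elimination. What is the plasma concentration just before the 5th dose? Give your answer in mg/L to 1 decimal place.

3.5 mg/L

f = (1/2)^(τ/t½) = (1/2)^(42/29) ≈ 0.3665.
C₀ = D/Vd = 1325/214 ≈ 6.192 mg/L.
Before the 5th dose, 4 doses have been given. Superposition: Cmin = C₀·(f + f² + … + f^4).
≈ 6.192 × (0.3665 + 0.1343 + 0.0492 + 0.0180) ≈ 6.192 × 0.5680 ≈ 3.517 mg/L.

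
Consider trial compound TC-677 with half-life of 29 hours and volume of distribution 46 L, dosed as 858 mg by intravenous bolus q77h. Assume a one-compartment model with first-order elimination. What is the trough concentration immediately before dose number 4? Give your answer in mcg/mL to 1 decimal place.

f = (1/2)^(τ/t½) = (1/2)^(77/29) ≈ 0.1587.
C₀ = D/Vd = 858/46 ≈ 18.652 mcg/mL.
Before the 4th dose, 3 doses have been given. Superposition: Cmin = C₀·(f + f² + … + f^3).
≈ 18.652 × (0.1587 + 0.0252 + 0.0040) ≈ 18.652 × 0.1879 ≈ 3.505 mcg/mL.

3.5 mcg/mL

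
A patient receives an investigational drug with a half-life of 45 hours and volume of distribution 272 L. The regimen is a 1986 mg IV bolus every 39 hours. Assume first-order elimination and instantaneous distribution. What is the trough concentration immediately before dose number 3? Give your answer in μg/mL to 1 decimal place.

6.2 μg/mL

f = (1/2)^(τ/t½) = (1/2)^(39/45) ≈ 0.5484.
C₀ = D/Vd = 1986/272 ≈ 7.301 μg/mL.
Before the 3rd dose, 2 doses have been given. Superposition: Cmin = C₀·(f + f²).
≈ 7.301 × (0.5484 + 0.3007) ≈ 7.301 × 0.8491 ≈ 6.199 μg/mL.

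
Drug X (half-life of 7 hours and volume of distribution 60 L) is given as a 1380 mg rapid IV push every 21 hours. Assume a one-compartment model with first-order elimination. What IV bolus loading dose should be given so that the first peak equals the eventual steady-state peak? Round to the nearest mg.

f = (1/2)^(21/7) ≈ 0.125000; accumulation ratio R = 1/(1−f) ≈ 1.14286.
Loading dose to hit Cmax,ss on first dose: D_load = D_maint·R ≈ 1380 × 1.14286 ≈ 1577.15 mg.

1577 mg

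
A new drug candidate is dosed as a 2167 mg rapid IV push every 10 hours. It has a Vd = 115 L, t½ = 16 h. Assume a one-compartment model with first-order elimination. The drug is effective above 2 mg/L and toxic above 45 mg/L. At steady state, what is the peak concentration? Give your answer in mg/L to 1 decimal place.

Over one 10-h interval, 10/16 ≈ 0.625 half-lives elapse, leaving f ≈ 0.6484 of each dose.
Accumulation ratio R = 1/(1 − f) ≈ 1/0.3516 ≈ 2.8441.
Single-dose peak C₀ = D/Vd = 2167/115 ≈ 18.843 mg/L.
Steady-state peak Cmax,ss = C₀·R ≈ 18.843 × 2.8441 ≈ 53.591 mg/L.
Peak 53.6 mg/L vs MTC 45 mg/L: exceeds toxic threshold.

53.6 mg/L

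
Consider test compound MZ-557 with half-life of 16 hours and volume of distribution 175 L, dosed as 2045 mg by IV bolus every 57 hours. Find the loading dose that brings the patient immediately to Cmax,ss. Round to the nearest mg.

2234 mg

f = (1/2)^(57/16) ≈ 0.084641; accumulation ratio R = 1/(1−f) ≈ 1.09247.
Loading dose to hit Cmax,ss on first dose: D_load = D_maint·R ≈ 2045 × 1.09247 ≈ 2234.10 mg.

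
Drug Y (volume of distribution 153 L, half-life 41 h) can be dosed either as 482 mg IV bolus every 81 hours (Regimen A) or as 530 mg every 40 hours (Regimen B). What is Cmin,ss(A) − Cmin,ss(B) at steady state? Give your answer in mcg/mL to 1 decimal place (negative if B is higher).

-2.5 mcg/mL

Regimen A: f = (1/2)^(81/41) ≈ 0.2543; Cmin,ss = (482/153)·f/(1−f) ≈ 1.074 mcg/mL.
Regimen B: f = (1/2)^(40/41) ≈ 0.5085; Cmin,ss = (530/153)·f/(1−f) ≈ 3.584 mcg/mL.
Difference ≈ 1.074 − 3.584 ≈ -2.510 mcg/mL.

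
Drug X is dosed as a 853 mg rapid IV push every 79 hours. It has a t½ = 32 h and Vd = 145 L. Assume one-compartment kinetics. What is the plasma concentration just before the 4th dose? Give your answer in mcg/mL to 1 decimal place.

1.3 mcg/mL

f = (1/2)^(τ/t½) = (1/2)^(79/32) ≈ 0.1806.
C₀ = D/Vd = 853/145 ≈ 5.883 mcg/mL.
Before the 4th dose, 3 doses have been given. Superposition: Cmin = C₀·(f + f² + … + f^3).
≈ 5.883 × (0.1806 + 0.0326 + 0.0059) ≈ 5.883 × 0.2191 ≈ 1.289 mcg/mL.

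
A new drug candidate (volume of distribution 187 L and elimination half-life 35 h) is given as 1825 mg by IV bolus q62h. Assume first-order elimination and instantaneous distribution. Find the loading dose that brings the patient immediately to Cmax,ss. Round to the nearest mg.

2581 mg

f = (1/2)^(62/35) ≈ 0.292919; accumulation ratio R = 1/(1−f) ≈ 1.41427.
Loading dose to hit Cmax,ss on first dose: D_load = D_maint·R ≈ 1825 × 1.41427 ≈ 2581.04 mg.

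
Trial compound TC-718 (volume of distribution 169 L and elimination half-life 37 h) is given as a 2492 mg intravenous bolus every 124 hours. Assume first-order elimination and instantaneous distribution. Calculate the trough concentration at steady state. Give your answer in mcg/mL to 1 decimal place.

1.6 mcg/mL

k = ln2/t½ = ln2/37 ≈ 0.018734 h⁻¹; fraction remaining f = e^(−kτ) = e^(−0.018734×124) ≈ 0.0980.
Each bolus raises the concentration by D/Vd = 2492/169 ≈ 14.746 mcg/mL.
Steady-state trough Cmin,ss = C₀·f/(1−f) ≈ 14.746 × 0.0980/0.9020 ≈ 1.602 mcg/mL.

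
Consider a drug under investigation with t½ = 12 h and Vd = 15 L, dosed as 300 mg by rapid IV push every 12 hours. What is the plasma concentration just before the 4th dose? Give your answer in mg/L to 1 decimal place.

17.5 mg/L

f = (1/2)^(τ/t½) = (1/2)^(12/12) ≈ 0.5000.
C₀ = D/Vd = 300/15 ≈ 20.000 mg/L.
Before the 4th dose, 3 doses have been given. Superposition: Cmin = C₀·(f + f² + … + f^3).
≈ 20.000 × (0.5000 + 0.2500 + 0.1250) ≈ 20.000 × 0.8750 ≈ 17.500 mg/L.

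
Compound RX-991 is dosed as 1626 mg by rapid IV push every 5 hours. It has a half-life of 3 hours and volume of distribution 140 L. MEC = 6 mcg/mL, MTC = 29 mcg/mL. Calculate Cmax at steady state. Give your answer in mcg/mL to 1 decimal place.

τ/t½ = 5/3 ≈ 1.6667, so fraction remaining f = (1/2)^(5/3) ≈ 0.3150.
At steady state, accumulation factor R = 1/(1 − e^(−kτ)) ≈ 1.4599.
Each bolus raises the concentration by D/Vd = 1626/140 ≈ 11.614 mcg/mL.
Steady-state peak Cmax,ss = C₀·R ≈ 11.614 × 1.4599 ≈ 16.955 mcg/mL.
Peak 17.0 mcg/mL vs MTC 29 mcg/mL: below toxic threshold.

17.0 mcg/mL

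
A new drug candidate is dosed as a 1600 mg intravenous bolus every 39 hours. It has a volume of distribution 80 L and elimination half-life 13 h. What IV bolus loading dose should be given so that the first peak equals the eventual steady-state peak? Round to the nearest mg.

1829 mg

f = (1/2)^(39/13) ≈ 0.125000; accumulation ratio R = 1/(1−f) ≈ 1.14286.
Loading dose to hit Cmax,ss on first dose: D_load = D_maint·R ≈ 1600 × 1.14286 ≈ 1828.58 mg.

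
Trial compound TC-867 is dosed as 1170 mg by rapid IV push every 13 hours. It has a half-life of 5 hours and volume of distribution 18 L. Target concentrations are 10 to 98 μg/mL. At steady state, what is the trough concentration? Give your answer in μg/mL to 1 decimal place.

k = ln2/t½ = ln2/5 ≈ 0.138629 h⁻¹; fraction remaining f = e^(−kτ) = e^(−0.138629×13) ≈ 0.1649.
Each bolus raises the concentration by D/Vd = 1170/18 ≈ 65.000 μg/mL.
Steady-state trough Cmin,ss = C₀·f/(1−f) ≈ 65.000 × 0.1649/0.8351 ≈ 12.835 μg/mL.
Trough 12.8 μg/mL vs MEC 10 μg/mL: adequate.

12.8 μg/mL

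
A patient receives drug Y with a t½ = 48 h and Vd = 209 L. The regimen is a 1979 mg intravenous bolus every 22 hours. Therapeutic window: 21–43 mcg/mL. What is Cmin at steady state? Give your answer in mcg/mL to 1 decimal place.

τ/t½ = 22/48 ≈ 0.45833, so fraction remaining f = (1/2)^(22/48) ≈ 0.7278.
Accumulation ratio R = 1/(1 − f) ≈ 1/0.2722 ≈ 3.6738.
Each bolus raises the concentration by D/Vd = 1979/209 ≈ 9.469 mcg/mL.
Cmax,ss = C₀/(1 − f) ≈ 9.469/0.2722 ≈ 34.787 mcg/mL.
Steady-state trough Cmin,ss = Cmax,ss·f ≈ 34.787 × 0.7278 ≈ 25.318 mcg/mL.
Trough 25.3 mcg/mL vs MEC 21 mcg/mL: adequate.

25.3 mcg/mL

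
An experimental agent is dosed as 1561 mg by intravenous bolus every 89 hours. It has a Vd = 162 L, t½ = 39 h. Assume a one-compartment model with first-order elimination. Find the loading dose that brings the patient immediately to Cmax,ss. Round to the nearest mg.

f = (1/2)^(89/39) ≈ 0.205605; accumulation ratio R = 1/(1−f) ≈ 1.25882.
Loading dose to hit Cmax,ss on first dose: D_load = D_maint·R ≈ 1561 × 1.25882 ≈ 1965.02 mg.

1965 mg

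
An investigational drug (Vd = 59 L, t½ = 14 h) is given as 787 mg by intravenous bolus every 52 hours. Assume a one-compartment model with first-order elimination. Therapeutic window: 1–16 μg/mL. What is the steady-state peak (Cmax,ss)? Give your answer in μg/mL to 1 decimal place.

τ/t½ = 52/14 ≈ 3.7143, so fraction remaining f = (1/2)^(52/14) ≈ 0.0762.
At steady state, accumulation factor R = 1/(1 − e^(−kτ)) ≈ 1.0825.
Single-dose peak C₀ = D/Vd = 787/59 ≈ 13.339 μg/mL.
Steady-state peak Cmax,ss = C₀·R ≈ 13.339 × 1.0825 ≈ 14.439 μg/mL.
Peak 14.4 μg/mL vs MTC 16 μg/mL: below toxic threshold.

14.4 μg/mL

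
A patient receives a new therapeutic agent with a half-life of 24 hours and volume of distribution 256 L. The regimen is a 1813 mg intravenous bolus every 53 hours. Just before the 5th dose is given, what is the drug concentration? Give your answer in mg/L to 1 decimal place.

f = (1/2)^(τ/t½) = (1/2)^(53/24) ≈ 0.2164.
C₀ = D/Vd = 1813/256 ≈ 7.082 mg/L.
Before the 5th dose, 4 doses have been given. Superposition: Cmin = C₀·(f + f² + … + f^4).
≈ 7.082 × (0.2164 + 0.0468 + 0.0101 + 0.0022) ≈ 7.082 × 0.2755 ≈ 1.951 mg/L.

2.0 mg/L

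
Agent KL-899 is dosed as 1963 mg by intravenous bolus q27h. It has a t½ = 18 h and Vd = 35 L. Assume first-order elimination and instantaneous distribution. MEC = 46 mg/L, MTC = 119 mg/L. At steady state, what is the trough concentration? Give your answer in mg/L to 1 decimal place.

τ/t½ = 27/18 ≈ 1.5, so fraction remaining f = (1/2)^(27/18) ≈ 0.3536.
Accumulation ratio R = 1/(1 − f) ≈ 1/0.6464 ≈ 1.5470.
Each bolus raises the concentration by D/Vd = 1963/35 ≈ 56.086 mg/L.
Steady-state peak Cmax,ss = C₀·R ≈ 56.086 × 1.5470 ≈ 86.765 mg/L.
One interval later, Cmin,ss = Cmax,ss·e^(−kτ) ≈ 86.765 × 0.3536 ≈ 30.680 mg/L.
Trough 30.7 mg/L vs MEC 46 mg/L: subtherapeutic.

30.7 mg/L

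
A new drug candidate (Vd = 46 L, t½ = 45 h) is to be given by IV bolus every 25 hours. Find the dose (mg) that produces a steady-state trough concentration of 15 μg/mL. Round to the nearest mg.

324 mg

τ/t½ = 25/45 ≈ 0.55556, so f = (1/2)^(25/45) ≈ 0.680395.
Cmin,ss = (D/Vd)·f/(1−f), so D = Cmin,ss·Vd·(1−f)/f.
D = 15 × 46 × (1−f)/f ≈ 15 × 46 × 0.46973 ≈ 324.11 mg.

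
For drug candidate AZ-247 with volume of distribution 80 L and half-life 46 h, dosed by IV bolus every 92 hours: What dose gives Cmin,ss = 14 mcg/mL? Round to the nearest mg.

τ/t½ = 92/46 ≈ 2, so f = (1/2)^(92/46) ≈ 0.250000.
Cmin,ss = (D/Vd)·f/(1−f), so D = Cmin,ss·Vd·(1−f)/f.
D = 14 × 80 × (1−f)/f ≈ 14 × 80 × 3.00000 ≈ 3360.00 mg.

3360 mg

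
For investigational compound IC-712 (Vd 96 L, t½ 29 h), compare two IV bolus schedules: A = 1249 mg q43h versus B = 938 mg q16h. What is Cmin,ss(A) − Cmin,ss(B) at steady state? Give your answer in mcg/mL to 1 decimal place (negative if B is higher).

Regimen A: f = (1/2)^(43/29) ≈ 0.3578; Cmin,ss = (1249/96)·f/(1−f) ≈ 7.249 mcg/mL.
Regimen B: f = (1/2)^(16/29) ≈ 0.6822; Cmin,ss = (938/96)·f/(1−f) ≈ 20.974 mcg/mL.
Difference ≈ 7.249 − 20.974 ≈ -13.725 mcg/mL.

-13.7 mcg/mL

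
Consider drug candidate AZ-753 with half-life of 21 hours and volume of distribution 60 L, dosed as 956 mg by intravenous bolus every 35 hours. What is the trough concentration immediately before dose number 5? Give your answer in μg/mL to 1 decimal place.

7.3 μg/mL

f = (1/2)^(τ/t½) = (1/2)^(35/21) ≈ 0.3150.
C₀ = D/Vd = 956/60 ≈ 15.933 μg/mL.
Before the 5th dose, 4 doses have been given. Superposition: Cmin = C₀·(f + f² + … + f^4).
≈ 15.933 × (0.3150 + 0.0992 + 0.0313 + 0.0098) ≈ 15.933 × 0.4553 ≈ 7.254 μg/mL.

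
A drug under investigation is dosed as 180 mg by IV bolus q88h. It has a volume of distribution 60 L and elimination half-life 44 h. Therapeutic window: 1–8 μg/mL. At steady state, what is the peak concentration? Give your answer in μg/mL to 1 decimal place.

4.0 μg/mL

The dosing interval is 2 half-lives, so f = 2^(−2) = 0.25.
At steady state, R = 1/(1 − 0.25) = 4/3.
Single-dose peak C₀ = D/Vd = 180/60 = 3 μg/mL.
Steady-state peak Cmax,ss = C₀·R = 3 × 4/3 ≈ 4.000 μg/mL.
Peak 4.0 μg/mL vs MTC 8 μg/mL: below toxic threshold.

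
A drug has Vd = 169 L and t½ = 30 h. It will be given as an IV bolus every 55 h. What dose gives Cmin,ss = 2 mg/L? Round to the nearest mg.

866 mg

τ/t½ = 55/30 ≈ 1.8333, so f = (1/2)^(55/30) ≈ 0.280616.
Cmin,ss = (D/Vd)·f/(1−f), so D = Cmin,ss·Vd·(1−f)/f.
D = 2 × 169 × (1−f)/f ≈ 2 × 169 × 2.56359 ≈ 866.49 mg.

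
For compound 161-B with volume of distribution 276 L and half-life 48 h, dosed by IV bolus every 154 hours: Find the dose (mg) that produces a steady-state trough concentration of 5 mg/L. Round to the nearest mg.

11375 mg

τ/t½ = 154/48 ≈ 3.2083, so f = (1/2)^(154/48) ≈ 0.108192.
Cmin,ss = (D/Vd)·f/(1−f), so D = Cmin,ss·Vd·(1−f)/f.
D = 5 × 276 × (1−f)/f ≈ 5 × 276 × 8.24283 ≈ 11375.11 mg.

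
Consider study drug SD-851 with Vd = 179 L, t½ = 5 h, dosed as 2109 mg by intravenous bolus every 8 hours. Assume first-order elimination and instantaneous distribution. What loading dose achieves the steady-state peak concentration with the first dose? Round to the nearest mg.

f = (1/2)^(8/5) ≈ 0.329877; accumulation ratio R = 1/(1−f) ≈ 1.49226.
Loading dose to hit Cmax,ss on first dose: D_load = D_maint·R ≈ 2109 × 1.49226 ≈ 3147.18 mg.

3147 mg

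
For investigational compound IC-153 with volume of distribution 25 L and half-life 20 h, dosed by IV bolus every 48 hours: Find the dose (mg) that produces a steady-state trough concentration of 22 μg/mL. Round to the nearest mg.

2353 mg

τ/t½ = 48/20 ≈ 2.4, so f = (1/2)^(48/20) ≈ 0.189465.
Cmin,ss = (D/Vd)·f/(1−f), so D = Cmin,ss·Vd·(1−f)/f.
D = 22 × 25 × (1−f)/f ≈ 22 × 25 × 4.27802 ≈ 2352.91 mg.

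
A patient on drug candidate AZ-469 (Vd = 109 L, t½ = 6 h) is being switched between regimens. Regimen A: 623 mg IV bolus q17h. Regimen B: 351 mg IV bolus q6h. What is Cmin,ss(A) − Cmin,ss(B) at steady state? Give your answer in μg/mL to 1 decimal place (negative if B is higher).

Regimen A: f = (1/2)^(17/6) ≈ 0.1403; Cmin,ss = (623/109)·f/(1−f) ≈ 0.933 μg/mL.
Regimen B: f = (1/2)^(6/6) ≈ 0.5000; Cmin,ss = (351/109)·f/(1−f) ≈ 3.220 μg/mL.
Difference ≈ 0.933 − 3.220 ≈ -2.287 μg/mL.

-2.3 μg/mL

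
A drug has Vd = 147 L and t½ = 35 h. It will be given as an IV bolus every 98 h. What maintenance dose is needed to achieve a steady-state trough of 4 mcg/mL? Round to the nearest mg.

3507 mg

τ/t½ = 98/35 ≈ 2.8, so f = (1/2)^(98/35) ≈ 0.143587.
Cmin,ss = (D/Vd)·f/(1−f), so D = Cmin,ss·Vd·(1−f)/f.
D = 4 × 147 × (1−f)/f ≈ 4 × 147 × 5.96442 ≈ 3507.08 mg.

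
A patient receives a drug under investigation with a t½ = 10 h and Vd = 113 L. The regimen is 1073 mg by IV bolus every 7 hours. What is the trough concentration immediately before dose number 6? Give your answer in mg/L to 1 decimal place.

f = (1/2)^(τ/t½) = (1/2)^(7/10) ≈ 0.6156.
C₀ = D/Vd = 1073/113 ≈ 9.496 mg/L.
Before the 6th dose, 5 doses have been given. Superposition: Cmin = C₀·(f + f² + … + f^5).
≈ 9.496 × (0.6156 + 0.3790 + 0.2333 + 0.1436 + 0.0884) ≈ 9.496 × 1.4599 ≈ 13.863 mg/L.

13.9 mg/L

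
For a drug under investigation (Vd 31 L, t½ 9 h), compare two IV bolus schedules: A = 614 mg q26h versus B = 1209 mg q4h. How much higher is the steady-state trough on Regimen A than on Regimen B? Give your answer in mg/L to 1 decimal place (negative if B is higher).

-105.0 mg/L

Regimen A: f = (1/2)^(26/9) ≈ 0.1350; Cmin,ss = (614/31)·f/(1−f) ≈ 3.091 mg/L.
Regimen B: f = (1/2)^(4/9) ≈ 0.7349; Cmin,ss = (1209/31)·f/(1−f) ≈ 108.114 mg/L.
Difference ≈ 3.091 − 108.114 ≈ -105.023 mg/L.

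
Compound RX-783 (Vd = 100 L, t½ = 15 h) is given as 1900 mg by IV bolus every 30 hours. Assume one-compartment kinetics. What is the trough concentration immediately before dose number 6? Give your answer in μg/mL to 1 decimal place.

f = (1/2)^(τ/t½) = (1/2)^(30/15) ≈ 0.2500.
C₀ = D/Vd = 1900/100 ≈ 19.000 μg/mL.
Before the 6th dose, 5 doses have been given. Superposition: Cmin = C₀·(f + f² + … + f^5).
≈ 19.000 × (0.2500 + 0.0625 + 0.0156 + 0.0039 + 0.0010) ≈ 19.000 × 0.3330 ≈ 6.327 μg/mL.

6.3 μg/mL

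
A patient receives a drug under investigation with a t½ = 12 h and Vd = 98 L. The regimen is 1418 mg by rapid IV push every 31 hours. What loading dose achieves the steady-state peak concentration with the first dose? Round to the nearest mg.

f = (1/2)^(31/12) ≈ 0.166855; accumulation ratio R = 1/(1−f) ≈ 1.20027.
Loading dose to hit Cmax,ss on first dose: D_load = D_maint·R ≈ 1418 × 1.20027 ≈ 1701.98 mg.

1702 mg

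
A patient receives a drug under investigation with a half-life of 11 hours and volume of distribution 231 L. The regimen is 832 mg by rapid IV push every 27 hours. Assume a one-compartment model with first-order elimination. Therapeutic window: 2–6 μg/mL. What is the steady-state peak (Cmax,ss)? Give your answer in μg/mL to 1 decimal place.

Over one 27-h interval, 27/11 ≈ 2.4545 half-lives elapse, leaving f ≈ 0.1824 of each dose.
At steady state, accumulation factor R = 1/(1 − e^(−kτ)) ≈ 1.2231.
Single-dose peak C₀ = D/Vd = 832/231 ≈ 3.602 μg/mL.
Cmax,ss = C₀/(1 − f) ≈ 3.602/0.8176 ≈ 4.406 μg/mL.
Peak 4.4 μg/mL vs MTC 6 μg/mL: below toxic threshold.

4.4 μg/mL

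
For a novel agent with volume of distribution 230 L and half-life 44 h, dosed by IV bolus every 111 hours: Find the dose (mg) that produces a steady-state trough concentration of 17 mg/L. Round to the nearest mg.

τ/t½ = 111/44 ≈ 2.5227, so f = (1/2)^(111/44) ≈ 0.174014.
Cmin,ss = (D/Vd)·f/(1−f), so D = Cmin,ss·Vd·(1−f)/f.
D = 17 × 230 × (1−f)/f ≈ 17 × 230 × 4.74666 ≈ 18559.44 mg.

18559 mg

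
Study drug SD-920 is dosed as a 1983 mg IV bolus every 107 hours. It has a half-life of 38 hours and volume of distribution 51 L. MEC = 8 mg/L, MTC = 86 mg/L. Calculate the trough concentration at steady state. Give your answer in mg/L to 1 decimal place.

6.4 mg/L

τ/t½ = 107/38 ≈ 2.8158, so fraction remaining f = (1/2)^(107/38) ≈ 0.1420.
Each bolus raises the concentration by D/Vd = 1983/51 ≈ 38.882 mg/L.
Steady-state trough Cmin,ss = C₀·f/(1−f) ≈ 38.882 × 0.1420/0.8580 ≈ 6.435 mg/L.
Trough 6.4 mg/L vs MEC 8 mg/L: subtherapeutic.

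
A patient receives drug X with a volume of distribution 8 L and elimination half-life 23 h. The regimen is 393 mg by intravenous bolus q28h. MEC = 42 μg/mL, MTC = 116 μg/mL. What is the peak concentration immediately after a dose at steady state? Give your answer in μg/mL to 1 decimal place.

k = ln2/t½ = ln2/23 ≈ 0.030137 h⁻¹; fraction remaining f = e^(−kτ) = e^(−0.030137×28) ≈ 0.4301.
At steady state, accumulation factor R = 1/(1 − e^(−kτ)) ≈ 1.7547.
Each bolus raises the concentration by D/Vd = 393/8 ≈ 49.125 μg/mL.
Cmax,ss = C₀/(1 − f) ≈ 49.125/0.5699 ≈ 86.199 μg/mL.
Peak 86.2 μg/mL vs MTC 116 μg/mL: below toxic threshold.

86.2 μg/mL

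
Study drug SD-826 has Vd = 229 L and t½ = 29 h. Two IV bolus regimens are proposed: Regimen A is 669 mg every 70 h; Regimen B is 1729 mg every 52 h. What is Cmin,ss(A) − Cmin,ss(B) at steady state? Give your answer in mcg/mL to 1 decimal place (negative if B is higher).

Regimen A: f = (1/2)^(70/29) ≈ 0.1877; Cmin,ss = (669/229)·f/(1−f) ≈ 0.675 mcg/mL.
Regimen B: f = (1/2)^(52/29) ≈ 0.2886; Cmin,ss = (1729/229)·f/(1−f) ≈ 3.063 mcg/mL.
Difference ≈ 0.675 − 3.063 ≈ -2.388 mcg/mL.

-2.4 mcg/mL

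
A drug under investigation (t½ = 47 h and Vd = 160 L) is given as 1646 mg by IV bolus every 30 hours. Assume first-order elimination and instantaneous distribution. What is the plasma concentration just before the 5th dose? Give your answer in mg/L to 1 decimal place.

15.3 mg/L

f = (1/2)^(τ/t½) = (1/2)^(30/47) ≈ 0.6425.
C₀ = D/Vd = 1646/160 ≈ 10.287 mg/L.
Before the 5th dose, 4 doses have been given. Superposition: Cmin = C₀·(f + f² + … + f^4).
≈ 10.287 × (0.6425 + 0.4128 + 0.2652 + 0.1704) ≈ 10.287 × 1.4909 ≈ 15.337 mg/L.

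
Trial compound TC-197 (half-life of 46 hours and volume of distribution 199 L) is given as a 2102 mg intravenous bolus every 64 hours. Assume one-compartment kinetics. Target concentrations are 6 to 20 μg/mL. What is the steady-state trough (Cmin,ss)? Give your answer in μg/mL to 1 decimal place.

6.5 μg/mL

τ/t½ = 64/46 ≈ 1.3913, so fraction remaining f = (1/2)^(64/46) ≈ 0.3812.
At steady state, accumulation factor R = 1/(1 − e^(−kτ)) ≈ 1.6160.
Single-dose peak C₀ = D/Vd = 2102/199 ≈ 10.563 μg/mL.
Steady-state peak Cmax,ss = C₀·R ≈ 10.563 × 1.6160 ≈ 17.070 μg/mL.
One interval later, Cmin,ss = Cmax,ss·e^(−kτ) ≈ 17.070 × 0.3812 ≈ 6.507 μg/mL.
Trough 6.5 μg/mL vs MEC 6 μg/mL: adequate.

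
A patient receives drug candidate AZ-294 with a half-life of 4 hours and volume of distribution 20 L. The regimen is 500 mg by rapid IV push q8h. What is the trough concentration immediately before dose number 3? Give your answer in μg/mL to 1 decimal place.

f = (1/2)^(τ/t½) = (1/2)^(8/4) ≈ 0.2500.
C₀ = D/Vd = 500/20 ≈ 25.000 μg/mL.
Before the 3rd dose, 2 doses have been given. Superposition: Cmin = C₀·(f + f²).
≈ 25.000 × (0.2500 + 0.0625) ≈ 25.000 × 0.3125 ≈ 7.812 μg/mL.

7.8 μg/mL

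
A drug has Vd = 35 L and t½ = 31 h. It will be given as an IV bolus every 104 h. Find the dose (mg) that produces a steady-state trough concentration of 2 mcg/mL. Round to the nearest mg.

τ/t½ = 104/31 ≈ 3.3548, so f = (1/2)^(104/31) ≈ 0.097745.
Cmin,ss = (D/Vd)·f/(1−f), so D = Cmin,ss·Vd·(1−f)/f.
D = 2 × 35 × (1−f)/f ≈ 2 × 35 × 9.23070 ≈ 646.15 mg.

646 mg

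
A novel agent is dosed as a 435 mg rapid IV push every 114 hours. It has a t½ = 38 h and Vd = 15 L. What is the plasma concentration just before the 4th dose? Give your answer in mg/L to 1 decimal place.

f = (1/2)^(τ/t½) = (1/2)^(114/38) ≈ 0.1250.
C₀ = D/Vd = 435/15 ≈ 29.000 mg/L.
Before the 4th dose, 3 doses have been given. Superposition: Cmin = C₀·(f + f² + … + f^3).
≈ 29.000 × (0.1250 + 0.0156 + 0.0020) ≈ 29.000 × 0.1426 ≈ 4.135 mg/L.

4.1 mg/L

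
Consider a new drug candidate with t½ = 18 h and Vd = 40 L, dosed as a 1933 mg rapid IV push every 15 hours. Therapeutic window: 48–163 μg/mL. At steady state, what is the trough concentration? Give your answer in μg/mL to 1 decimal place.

k = ln2/t½ = ln2/18 ≈ 0.038508 h⁻¹; fraction remaining f = e^(−kτ) = e^(−0.038508×15) ≈ 0.5612.
At steady state, accumulation factor R = 1/(1 − e^(−kτ)) ≈ 2.2789.
Each bolus raises the concentration by D/Vd = 1933/40 ≈ 48.325 μg/mL.
Steady-state peak Cmax,ss = C₀·R ≈ 48.325 × 2.2789 ≈ 110.128 μg/mL.
One interval later, Cmin,ss = Cmax,ss·e^(−kτ) ≈ 110.128 × 0.5612 ≈ 61.804 μg/mL.
Trough 61.8 μg/mL vs MEC 48 μg/mL: adequate.

61.8 μg/mL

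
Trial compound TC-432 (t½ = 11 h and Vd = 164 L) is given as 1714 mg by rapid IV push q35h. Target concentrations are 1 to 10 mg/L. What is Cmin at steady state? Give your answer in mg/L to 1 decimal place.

τ/t½ = 35/11 ≈ 3.1818, so fraction remaining f = (1/2)^(35/11) ≈ 0.1102.
Single-dose peak C₀ = D/Vd = 1714/164 ≈ 10.451 mg/L.
Steady-state trough Cmin,ss = C₀·f/(1−f) ≈ 10.451 × 0.1102/0.8898 ≈ 1.294 mg/L.
Trough 1.3 mg/L vs MEC 1 mg/L: adequate.

1.3 mg/L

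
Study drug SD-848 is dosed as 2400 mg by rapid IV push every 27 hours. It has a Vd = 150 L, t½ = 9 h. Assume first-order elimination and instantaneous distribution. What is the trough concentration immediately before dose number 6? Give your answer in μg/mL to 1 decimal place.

2.3 μg/mL

f = (1/2)^(τ/t½) = (1/2)^(27/9) ≈ 0.1250.
C₀ = D/Vd = 2400/150 ≈ 16.000 μg/mL.
Before the 6th dose, 5 doses have been given. Superposition: Cmin = C₀·(f + f² + … + f^5).
≈ 16.000 × (0.1250 + 0.0156 + 0.0020 + 0.0002 + 0.0000) ≈ 16.000 × 0.1428 ≈ 2.285 μg/mL.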